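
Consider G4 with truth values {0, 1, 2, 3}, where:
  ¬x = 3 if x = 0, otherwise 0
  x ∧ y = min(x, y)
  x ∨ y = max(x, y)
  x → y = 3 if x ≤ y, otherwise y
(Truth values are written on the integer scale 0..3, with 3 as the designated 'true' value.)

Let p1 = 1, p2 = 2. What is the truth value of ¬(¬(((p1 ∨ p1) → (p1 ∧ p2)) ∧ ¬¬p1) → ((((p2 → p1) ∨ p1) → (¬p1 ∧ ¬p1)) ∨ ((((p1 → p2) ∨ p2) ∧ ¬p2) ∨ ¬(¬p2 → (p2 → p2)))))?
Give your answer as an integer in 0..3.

0

p1 ∨ p1 = 1 ∨ 1 = 1
p1 ∧ p2 = 1 ∧ 2 = 1
(p1 ∨ p1) → (p1 ∧ p2) = 1 → 1 = 3
¬p1 = ¬1 = 0
¬¬p1 = ¬0 = 3
((p1 ∨ p1) → (p1 ∧ p2)) ∧ ¬¬p1 = 3 ∧ 3 = 3
¬(((p1 ∨ p1) → (p1 ∧ p2)) ∧ ¬¬p1) = ¬3 = 0
p2 → p1 = 2 → 1 = 1
(p2 → p1) ∨ p1 = 1 ∨ 1 = 1
¬p1 = ¬1 = 0
¬p1 = ¬1 = 0
¬p1 ∧ ¬p1 = 0 ∧ 0 = 0
((p2 → p1) ∨ p1) → (¬p1 ∧ ¬p1) = 1 → 0 = 0
p1 → p2 = 1 → 2 = 3
(p1 → p2) ∨ p2 = 3 ∨ 2 = 3
¬p2 = ¬2 = 0
((p1 → p2) ∨ p2) ∧ ¬p2 = 3 ∧ 0 = 0
¬p2 = ¬2 = 0
p2 → p2 = 2 → 2 = 3
¬p2 → (p2 → p2) = 0 → 3 = 3
¬(¬p2 → (p2 → p2)) = ¬3 = 0
(((p1 → p2) ∨ p2) ∧ ¬p2) ∨ ¬(¬p2 → (p2 → p2)) = 0 ∨ 0 = 0
(((p2 → p1) ∨ p1) → (¬p1 ∧ ¬p1)) ∨ ((((p1 → p2) ∨ p2) ∧ ¬p2) ∨ ¬(¬p2 → (p2 → p2))) = 0 ∨ 0 = 0
¬(((p1 ∨ p1) → (p1 ∧ p2)) ∧ ¬¬p1) → ((((p2 → p1) ∨ p1) → (¬p1 ∧ ¬p1)) ∨ ((((p1 → p2) ∨ p2) ∧ ¬p2) ∨ ¬(¬p2 → (p2 → p2)))) = 0 → 0 = 3
¬(¬(((p1 ∨ p1) → (p1 ∧ p2)) ∧ ¬¬p1) → ((((p2 → p1) ∨ p1) → (¬p1 ∧ ¬p1)) ∨ ((((p1 → p2) ∨ p2) ∧ ¬p2) ∨ ¬(¬p2 → (p2 → p2))))) = ¬3 = 0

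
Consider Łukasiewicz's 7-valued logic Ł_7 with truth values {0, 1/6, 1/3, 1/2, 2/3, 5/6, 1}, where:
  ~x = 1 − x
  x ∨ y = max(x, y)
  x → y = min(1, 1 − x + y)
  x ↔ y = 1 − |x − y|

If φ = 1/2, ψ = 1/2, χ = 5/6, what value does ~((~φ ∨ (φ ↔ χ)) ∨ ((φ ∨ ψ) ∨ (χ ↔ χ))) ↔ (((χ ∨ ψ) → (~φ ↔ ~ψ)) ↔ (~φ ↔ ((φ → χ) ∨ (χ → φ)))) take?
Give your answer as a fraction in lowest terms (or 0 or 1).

~φ = ~1/2 = 1/2
φ ↔ χ = 1/2 ↔ 5/6 = 2/3
~φ ∨ (φ ↔ χ) = 1/2 ∨ 2/3 = 2/3
φ ∨ ψ = 1/2 ∨ 1/2 = 1/2
χ ↔ χ = 5/6 ↔ 5/6 = 1
(φ ∨ ψ) ∨ (χ ↔ χ) = 1/2 ∨ 1 = 1
(~φ ∨ (φ ↔ χ)) ∨ ((φ ∨ ψ) ∨ (χ ↔ χ)) = 2/3 ∨ 1 = 1
~((~φ ∨ (φ ↔ χ)) ∨ ((φ ∨ ψ) ∨ (χ ↔ χ))) = ~1 = 0
χ ∨ ψ = 5/6 ∨ 1/2 = 5/6
~φ = ~1/2 = 1/2
~ψ = ~1/2 = 1/2
~φ ↔ ~ψ = 1/2 ↔ 1/2 = 1
(χ ∨ ψ) → (~φ ↔ ~ψ) = 5/6 → 1 = 1
~φ = ~1/2 = 1/2
φ → χ = 1/2 → 5/6 = 1
χ → φ = 5/6 → 1/2 = 2/3
(φ → χ) ∨ (χ → φ) = 1 ∨ 2/3 = 1
~φ ↔ ((φ → χ) ∨ (χ → φ)) = 1/2 ↔ 1 = 1/2
((χ ∨ ψ) → (~φ ↔ ~ψ)) ↔ (~φ ↔ ((φ → χ) ∨ (χ → φ))) = 1 ↔ 1/2 = 1/2
~((~φ ∨ (φ ↔ χ)) ∨ ((φ ∨ ψ) ∨ (χ ↔ χ))) ↔ (((χ ∨ ψ) → (~φ ↔ ~ψ)) ↔ (~φ ↔ ((φ → χ) ∨ (χ → φ)))) = 0 ↔ 1/2 = 1/2

1/2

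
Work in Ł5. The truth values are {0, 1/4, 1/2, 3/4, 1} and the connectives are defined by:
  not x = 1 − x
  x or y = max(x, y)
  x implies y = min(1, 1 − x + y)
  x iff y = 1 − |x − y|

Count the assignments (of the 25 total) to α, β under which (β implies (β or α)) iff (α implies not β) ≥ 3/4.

19

value 1: 15 assignments (counts)
value 3/4: 4 assignments (counts)
value 1/2: 3 assignments
value 1/4: 2 assignments
value 0: 1 assignment
So 19 of the 25 assignments meet the threshold.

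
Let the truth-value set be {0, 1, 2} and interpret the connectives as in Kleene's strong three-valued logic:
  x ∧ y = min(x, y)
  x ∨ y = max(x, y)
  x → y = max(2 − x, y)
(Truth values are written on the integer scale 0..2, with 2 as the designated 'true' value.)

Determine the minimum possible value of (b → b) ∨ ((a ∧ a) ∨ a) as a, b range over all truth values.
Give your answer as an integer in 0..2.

Take a = 0, b = 1:
b → b = 1 → 1 = 1
a ∧ a = 0 ∧ 0 = 0
(a ∧ a) ∨ a = 0 ∨ 0 = 0
(b → b) ∨ ((a ∧ a) ∨ a) = 1 ∨ 0 = 1
No assignment yields a value below 1, so this is the minimum.

1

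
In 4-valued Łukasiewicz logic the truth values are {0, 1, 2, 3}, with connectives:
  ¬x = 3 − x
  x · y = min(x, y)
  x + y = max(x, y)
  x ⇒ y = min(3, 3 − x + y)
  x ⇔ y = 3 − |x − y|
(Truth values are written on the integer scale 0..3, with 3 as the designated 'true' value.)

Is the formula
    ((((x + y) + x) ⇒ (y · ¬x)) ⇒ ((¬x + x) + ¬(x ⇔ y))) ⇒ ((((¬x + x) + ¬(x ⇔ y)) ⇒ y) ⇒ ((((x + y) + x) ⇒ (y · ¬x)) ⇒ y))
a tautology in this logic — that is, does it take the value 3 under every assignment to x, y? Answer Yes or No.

x = 0, y = 0 ↦ 3
x = 0, y = 1 ↦ 3
x = 0, y = 2 ↦ 3
x = 0, y = 3 ↦ 3
x = 1, y = 0 ↦ 3
x = 1, y = 1 ↦ 3
x = 1, y = 2 ↦ 3
x = 1, y = 3 ↦ 3
x = 2, y = 0 ↦ 3
x = 2, y = 1 ↦ 3
x = 2, y = 2 ↦ 3
x = 2, y = 3 ↦ 3
x = 3, y = 0 ↦ 3
x = 3, y = 1 ↦ 3
x = 3, y = 2 ↦ 3
x = 3, y = 3 ↦ 3
Every assignment gives a value ≥ 3.

Yes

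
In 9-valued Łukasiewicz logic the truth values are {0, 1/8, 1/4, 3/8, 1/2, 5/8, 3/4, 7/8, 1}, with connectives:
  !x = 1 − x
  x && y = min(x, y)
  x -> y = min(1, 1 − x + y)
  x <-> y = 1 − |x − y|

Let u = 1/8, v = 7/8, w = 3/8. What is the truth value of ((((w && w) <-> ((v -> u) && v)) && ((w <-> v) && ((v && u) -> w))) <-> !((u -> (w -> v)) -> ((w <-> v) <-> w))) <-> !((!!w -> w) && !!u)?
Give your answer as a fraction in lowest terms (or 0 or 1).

3/4

w && w = 3/8 && 3/8 = 3/8
v -> u = 7/8 -> 1/8 = 1/4
(v -> u) && v = 1/4 && 7/8 = 1/4
(w && w) <-> ((v -> u) && v) = 3/8 <-> 1/4 = 7/8
w <-> v = 3/8 <-> 7/8 = 1/2
v && u = 7/8 && 1/8 = 1/8
(v && u) -> w = 1/8 -> 3/8 = 1
(w <-> v) && ((v && u) -> w) = 1/2 && 1 = 1/2
((w && w) <-> ((v -> u) && v)) && ((w <-> v) && ((v && u) -> w)) = 7/8 && 1/2 = 1/2
w -> v = 3/8 -> 7/8 = 1
u -> (w -> v) = 1/8 -> 1 = 1
w <-> v = 3/8 <-> 7/8 = 1/2
(w <-> v) <-> w = 1/2 <-> 3/8 = 7/8
(u -> (w -> v)) -> ((w <-> v) <-> w) = 1 -> 7/8 = 7/8
!((u -> (w -> v)) -> ((w <-> v) <-> w)) = !7/8 = 1/8
(((w && w) <-> ((v -> u) && v)) && ((w <-> v) && ((v && u) -> w))) <-> !((u -> (w -> v)) -> ((w <-> v) <-> w)) = 1/2 <-> 1/8 = 5/8
!w = !3/8 = 5/8
!!w = !5/8 = 3/8
!!w -> w = 3/8 -> 3/8 = 1
!u = !1/8 = 7/8
!!u = !7/8 = 1/8
(!!w -> w) && !!u = 1 && 1/8 = 1/8
!((!!w -> w) && !!u) = !1/8 = 7/8
((((w && w) <-> ((v -> u) && v)) && ((w <-> v) && ((v && u) -> w))) <-> !((u -> (w -> v)) -> ((w <-> v) <-> w))) <-> !((!!w -> w) && !!u) = 5/8 <-> 7/8 = 3/4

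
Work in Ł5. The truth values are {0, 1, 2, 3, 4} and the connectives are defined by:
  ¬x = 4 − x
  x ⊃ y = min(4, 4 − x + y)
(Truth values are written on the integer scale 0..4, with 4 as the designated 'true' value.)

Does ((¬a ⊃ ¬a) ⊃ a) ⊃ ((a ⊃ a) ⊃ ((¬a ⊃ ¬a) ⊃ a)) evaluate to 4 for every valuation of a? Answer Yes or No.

a = 0 ↦ 4
a = 1 ↦ 4
a = 2 ↦ 4
a = 3 ↦ 4
a = 4 ↦ 4
Every assignment gives a value ≥ 4.

Yes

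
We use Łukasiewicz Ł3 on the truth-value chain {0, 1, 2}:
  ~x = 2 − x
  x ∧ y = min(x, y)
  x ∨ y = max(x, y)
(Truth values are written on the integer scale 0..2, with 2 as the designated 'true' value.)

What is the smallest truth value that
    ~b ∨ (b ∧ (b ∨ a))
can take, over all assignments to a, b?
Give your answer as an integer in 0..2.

Take a = 0, b = 1:
~b = ~1 = 1
b ∨ a = 1 ∨ 0 = 1
b ∧ (b ∨ a) = 1 ∧ 1 = 1
~b ∨ (b ∧ (b ∨ a)) = 1 ∨ 1 = 1
No assignment yields a value below 1, so this is the minimum.

1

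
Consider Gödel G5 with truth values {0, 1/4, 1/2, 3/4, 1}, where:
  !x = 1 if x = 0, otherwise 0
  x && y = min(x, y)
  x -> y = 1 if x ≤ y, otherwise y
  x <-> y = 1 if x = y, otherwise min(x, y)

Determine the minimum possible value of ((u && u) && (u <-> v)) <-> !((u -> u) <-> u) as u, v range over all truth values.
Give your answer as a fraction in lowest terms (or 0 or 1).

Take u = 0, v = 0:
u && u = 0 && 0 = 0
u <-> v = 0 <-> 0 = 1
(u && u) && (u <-> v) = 0 && 1 = 0
u -> u = 0 -> 0 = 1
(u -> u) <-> u = 1 <-> 0 = 0
!((u -> u) <-> u) = !0 = 1
((u && u) && (u <-> v)) <-> !((u -> u) <-> u) = 0 <-> 1 = 0
No assignment yields a value below 0, so this is the minimum.

0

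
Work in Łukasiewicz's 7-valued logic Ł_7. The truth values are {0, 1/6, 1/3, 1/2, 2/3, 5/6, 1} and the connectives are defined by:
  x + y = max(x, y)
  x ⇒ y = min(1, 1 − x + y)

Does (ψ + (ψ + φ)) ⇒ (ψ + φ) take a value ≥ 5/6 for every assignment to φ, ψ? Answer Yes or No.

Yes

At φ = 1/6, ψ = 1, for instance:
ψ + φ = 1 + 1/6 = 1
ψ + (ψ + φ) = 1 + 1 = 1
ψ + φ = 1 + 1/6 = 1
(ψ + (ψ + φ)) ⇒ (ψ + φ) = 1 ⇒ 1 = 1
and checking the remaining 48 assignments likewise gives ≥ 5/6 in every case.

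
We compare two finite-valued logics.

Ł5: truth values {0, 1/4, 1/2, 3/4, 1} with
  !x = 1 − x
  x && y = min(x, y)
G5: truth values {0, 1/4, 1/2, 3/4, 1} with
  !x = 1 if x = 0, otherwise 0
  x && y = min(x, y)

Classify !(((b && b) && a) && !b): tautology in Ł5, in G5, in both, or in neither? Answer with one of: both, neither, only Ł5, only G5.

In Ł5: at a = 1/4, b = 1/4 the value is 3/4 — not a tautology.
In G5: every assignment gives 1 — tautology.

only G5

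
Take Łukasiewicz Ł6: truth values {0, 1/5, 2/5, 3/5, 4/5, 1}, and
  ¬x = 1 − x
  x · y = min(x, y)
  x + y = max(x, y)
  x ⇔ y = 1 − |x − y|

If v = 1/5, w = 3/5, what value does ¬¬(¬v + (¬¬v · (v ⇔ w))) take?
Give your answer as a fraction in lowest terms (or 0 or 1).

¬v = ¬1/5 = 4/5
¬v = ¬1/5 = 4/5
¬¬v = ¬4/5 = 1/5
v ⇔ w = 1/5 ⇔ 3/5 = 3/5
¬¬v · (v ⇔ w) = 1/5 · 3/5 = 1/5
¬v + (¬¬v · (v ⇔ w)) = 4/5 + 1/5 = 4/5
¬(¬v + (¬¬v · (v ⇔ w))) = ¬4/5 = 1/5
¬¬(¬v + (¬¬v · (v ⇔ w))) = ¬1/5 = 4/5

4/5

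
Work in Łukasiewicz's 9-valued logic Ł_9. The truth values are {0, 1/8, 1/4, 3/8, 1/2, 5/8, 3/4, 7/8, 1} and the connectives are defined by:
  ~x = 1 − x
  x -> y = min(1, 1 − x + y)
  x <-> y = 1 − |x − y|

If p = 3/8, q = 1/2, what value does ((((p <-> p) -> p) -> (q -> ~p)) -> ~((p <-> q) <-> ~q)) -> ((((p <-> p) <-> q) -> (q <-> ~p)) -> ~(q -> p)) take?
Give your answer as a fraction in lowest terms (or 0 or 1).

3/4

p <-> p = 3/8 <-> 3/8 = 1
(p <-> p) -> p = 1 -> 3/8 = 3/8
~p = ~3/8 = 5/8
q -> ~p = 1/2 -> 5/8 = 1
((p <-> p) -> p) -> (q -> ~p) = 3/8 -> 1 = 1
p <-> q = 3/8 <-> 1/2 = 7/8
~q = ~1/2 = 1/2
(p <-> q) <-> ~q = 7/8 <-> 1/2 = 5/8
~((p <-> q) <-> ~q) = ~5/8 = 3/8
(((p <-> p) -> p) -> (q -> ~p)) -> ~((p <-> q) <-> ~q) = 1 -> 3/8 = 3/8
p <-> p = 3/8 <-> 3/8 = 1
(p <-> p) <-> q = 1 <-> 1/2 = 1/2
~p = ~3/8 = 5/8
q <-> ~p = 1/2 <-> 5/8 = 7/8
((p <-> p) <-> q) -> (q <-> ~p) = 1/2 -> 7/8 = 1
q -> p = 1/2 -> 3/8 = 7/8
~(q -> p) = ~7/8 = 1/8
(((p <-> p) <-> q) -> (q <-> ~p)) -> ~(q -> p) = 1 -> 1/8 = 1/8
((((p <-> p) -> p) -> (q -> ~p)) -> ~((p <-> q) <-> ~q)) -> ((((p <-> p) <-> q) -> (q <-> ~p)) -> ~(q -> p)) = 3/8 -> 1/8 = 3/4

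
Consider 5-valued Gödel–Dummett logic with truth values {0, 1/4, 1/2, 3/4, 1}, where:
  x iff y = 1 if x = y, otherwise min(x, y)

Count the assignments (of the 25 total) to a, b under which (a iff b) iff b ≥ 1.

11

value 1: 11 assignments (counts)
value 3/4: 2 assignments
value 1/2: 3 assignments
value 1/4: 4 assignments
value 0: 5 assignments
So 11 of the 25 assignments meet the threshold.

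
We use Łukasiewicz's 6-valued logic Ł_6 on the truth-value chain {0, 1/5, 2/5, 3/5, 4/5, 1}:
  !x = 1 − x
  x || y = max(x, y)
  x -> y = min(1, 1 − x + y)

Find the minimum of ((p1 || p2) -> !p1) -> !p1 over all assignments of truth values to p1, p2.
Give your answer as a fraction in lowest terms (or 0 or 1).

Take p1 = 2/5, p2 = 0:
p1 || p2 = 2/5 || 0 = 2/5
!p1 = !2/5 = 3/5
(p1 || p2) -> !p1 = 2/5 -> 3/5 = 1
!p1 = !2/5 = 3/5
((p1 || p2) -> !p1) -> !p1 = 1 -> 3/5 = 3/5
No assignment yields a value below 3/5, so this is the minimum.

3/5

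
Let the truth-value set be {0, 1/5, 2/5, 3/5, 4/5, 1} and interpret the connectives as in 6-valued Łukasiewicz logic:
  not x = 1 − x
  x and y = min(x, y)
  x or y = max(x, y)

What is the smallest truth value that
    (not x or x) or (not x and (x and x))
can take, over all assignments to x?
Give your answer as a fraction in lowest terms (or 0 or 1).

3/5

Take x = 2/5:
not x = not 2/5 = 3/5
not x or x = 3/5 or 2/5 = 3/5
not x = not 2/5 = 3/5
x and x = 2/5 and 2/5 = 2/5
not x and (x and x) = 3/5 and 2/5 = 2/5
(not x or x) or (not x and (x and x)) = 3/5 or 2/5 = 3/5
No assignment yields a value below 3/5, so this is the minimum.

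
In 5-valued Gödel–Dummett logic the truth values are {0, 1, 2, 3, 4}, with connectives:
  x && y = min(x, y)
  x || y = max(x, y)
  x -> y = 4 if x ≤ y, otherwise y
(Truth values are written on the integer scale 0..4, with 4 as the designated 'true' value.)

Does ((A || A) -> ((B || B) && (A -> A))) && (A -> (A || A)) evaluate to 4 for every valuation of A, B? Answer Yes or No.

No

Counterexample: take A = 1, B = 0.
A || A = 1 || 1 = 1
B || B = 0 || 0 = 0
A -> A = 1 -> 1 = 4
(B || B) && (A -> A) = 0 && 4 = 0
(A || A) -> ((B || B) && (A -> A)) = 1 -> 0 = 0
A || A = 1 || 1 = 1
A -> (A || A) = 1 -> 1 = 4
((A || A) -> ((B || B) && (A -> A))) && (A -> (A || A)) = 0 && 4 = 0
This gives 0 ≠ 4.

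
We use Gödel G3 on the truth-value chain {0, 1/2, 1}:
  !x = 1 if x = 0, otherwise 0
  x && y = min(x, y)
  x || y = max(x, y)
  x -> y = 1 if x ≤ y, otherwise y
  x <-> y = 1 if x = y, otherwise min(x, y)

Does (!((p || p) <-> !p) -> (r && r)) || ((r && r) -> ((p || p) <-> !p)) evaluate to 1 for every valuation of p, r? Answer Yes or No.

Counterexample: take p = 0, r = 1/2.
p || p = 0 || 0 = 0
!p = !0 = 1
(p || p) <-> !p = 0 <-> 1 = 0
!((p || p) <-> !p) = !0 = 1
r && r = 1/2 && 1/2 = 1/2
!((p || p) <-> !p) -> (r && r) = 1 -> 1/2 = 1/2
r && r = 1/2 && 1/2 = 1/2
p || p = 0 || 0 = 0
!p = !0 = 1
(p || p) <-> !p = 0 <-> 1 = 0
(r && r) -> ((p || p) <-> !p) = 1/2 -> 0 = 0
(!((p || p) <-> !p) -> (r && r)) || ((r && r) -> ((p || p) <-> !p)) = 1/2 || 0 = 1/2
This gives 1/2 ≠ 1.

No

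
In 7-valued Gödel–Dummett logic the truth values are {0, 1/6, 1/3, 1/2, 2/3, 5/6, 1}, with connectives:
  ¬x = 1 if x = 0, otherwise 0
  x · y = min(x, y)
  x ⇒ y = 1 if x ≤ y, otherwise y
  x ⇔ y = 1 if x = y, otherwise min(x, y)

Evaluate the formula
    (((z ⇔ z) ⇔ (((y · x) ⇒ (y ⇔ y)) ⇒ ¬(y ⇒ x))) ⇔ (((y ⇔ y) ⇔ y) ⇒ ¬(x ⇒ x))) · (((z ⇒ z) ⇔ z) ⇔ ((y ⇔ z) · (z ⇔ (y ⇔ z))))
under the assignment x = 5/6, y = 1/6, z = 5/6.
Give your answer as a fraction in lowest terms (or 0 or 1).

z ⇔ z = 5/6 ⇔ 5/6 = 1
y · x = 1/6 · 5/6 = 1/6
y ⇔ y = 1/6 ⇔ 1/6 = 1
(y · x) ⇒ (y ⇔ y) = 1/6 ⇒ 1 = 1
y ⇒ x = 1/6 ⇒ 5/6 = 1
¬(y ⇒ x) = ¬1 = 0
((y · x) ⇒ (y ⇔ y)) ⇒ ¬(y ⇒ x) = 1 ⇒ 0 = 0
(z ⇔ z) ⇔ (((y · x) ⇒ (y ⇔ y)) ⇒ ¬(y ⇒ x)) = 1 ⇔ 0 = 0
y ⇔ y = 1/6 ⇔ 1/6 = 1
(y ⇔ y) ⇔ y = 1 ⇔ 1/6 = 1/6
x ⇒ x = 5/6 ⇒ 5/6 = 1
¬(x ⇒ x) = ¬1 = 0
((y ⇔ y) ⇔ y) ⇒ ¬(x ⇒ x) = 1/6 ⇒ 0 = 0
((z ⇔ z) ⇔ (((y · x) ⇒ (y ⇔ y)) ⇒ ¬(y ⇒ x))) ⇔ (((y ⇔ y) ⇔ y) ⇒ ¬(x ⇒ x)) = 0 ⇔ 0 = 1
z ⇒ z = 5/6 ⇒ 5/6 = 1
(z ⇒ z) ⇔ z = 1 ⇔ 5/6 = 5/6
y ⇔ z = 1/6 ⇔ 5/6 = 1/6
y ⇔ z = 1/6 ⇔ 5/6 = 1/6
z ⇔ (y ⇔ z) = 5/6 ⇔ 1/6 = 1/6
(y ⇔ z) · (z ⇔ (y ⇔ z)) = 1/6 · 1/6 = 1/6
((z ⇒ z) ⇔ z) ⇔ ((y ⇔ z) · (z ⇔ (y ⇔ z))) = 5/6 ⇔ 1/6 = 1/6
(((z ⇔ z) ⇔ (((y · x) ⇒ (y ⇔ y)) ⇒ ¬(y ⇒ x))) ⇔ (((y ⇔ y) ⇔ y) ⇒ ¬(x ⇒ x))) · (((z ⇒ z) ⇔ z) ⇔ ((y ⇔ z) · (z ⇔ (y ⇔ z)))) = 1 · 1/6 = 1/6

1/6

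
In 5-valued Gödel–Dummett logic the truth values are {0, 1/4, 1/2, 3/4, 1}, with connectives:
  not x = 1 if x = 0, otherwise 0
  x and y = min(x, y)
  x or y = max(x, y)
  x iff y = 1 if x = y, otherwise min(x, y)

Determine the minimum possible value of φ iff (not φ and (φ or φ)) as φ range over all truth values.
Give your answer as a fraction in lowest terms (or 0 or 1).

0

Take φ = 1/4:
not φ = not 1/4 = 0
φ or φ = 1/4 or 1/4 = 1/4
not φ and (φ or φ) = 0 and 1/4 = 0
φ iff (not φ and (φ or φ)) = 1/4 iff 0 = 0
No assignment yields a value below 0, so this is the minimum.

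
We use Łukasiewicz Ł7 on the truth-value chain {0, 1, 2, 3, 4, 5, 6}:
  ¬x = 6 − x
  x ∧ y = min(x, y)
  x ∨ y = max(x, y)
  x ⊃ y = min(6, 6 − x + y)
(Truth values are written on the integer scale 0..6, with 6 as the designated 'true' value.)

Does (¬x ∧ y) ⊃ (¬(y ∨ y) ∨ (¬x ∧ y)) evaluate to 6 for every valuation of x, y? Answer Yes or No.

At x = 4, y = 5, for instance:
¬x = ¬4 = 2
¬x ∧ y = 2 ∧ 5 = 2
y ∨ y = 5 ∨ 5 = 5
¬(y ∨ y) = ¬5 = 1
¬(y ∨ y) ∨ (¬x ∧ y) = 1 ∨ 2 = 2
(¬x ∧ y) ⊃ (¬(y ∨ y) ∨ (¬x ∧ y)) = 2 ⊃ 2 = 6
and checking the remaining 48 assignments likewise gives ≥ 6 in every case.

Yes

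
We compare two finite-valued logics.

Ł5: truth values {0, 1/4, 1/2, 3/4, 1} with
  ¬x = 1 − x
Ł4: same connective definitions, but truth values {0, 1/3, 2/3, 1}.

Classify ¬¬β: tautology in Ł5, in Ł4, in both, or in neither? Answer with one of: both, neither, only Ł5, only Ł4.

In Ł5: at β = 0 the value is 0 — not a tautology.
In Ł4: at β = 0 the value is 0 — not a tautology.

neither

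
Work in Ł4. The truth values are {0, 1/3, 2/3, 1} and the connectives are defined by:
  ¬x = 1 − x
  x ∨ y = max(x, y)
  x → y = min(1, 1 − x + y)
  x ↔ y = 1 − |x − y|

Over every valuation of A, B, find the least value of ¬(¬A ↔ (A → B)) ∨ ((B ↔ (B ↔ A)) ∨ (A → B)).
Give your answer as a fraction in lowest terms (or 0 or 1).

Take A = 1/3, B = 0:
¬A = ¬1/3 = 2/3
A → B = 1/3 → 0 = 2/3
¬A ↔ (A → B) = 2/3 ↔ 2/3 = 1
¬(¬A ↔ (A → B)) = ¬1 = 0
B ↔ A = 0 ↔ 1/3 = 2/3
B ↔ (B ↔ A) = 0 ↔ 2/3 = 1/3
A → B = 1/3 → 0 = 2/3
(B ↔ (B ↔ A)) ∨ (A → B) = 1/3 ∨ 2/3 = 2/3
¬(¬A ↔ (A → B)) ∨ ((B ↔ (B ↔ A)) ∨ (A → B)) = 0 ∨ 2/3 = 2/3
No assignment yields a value below 2/3, so this is the minimum.

2/3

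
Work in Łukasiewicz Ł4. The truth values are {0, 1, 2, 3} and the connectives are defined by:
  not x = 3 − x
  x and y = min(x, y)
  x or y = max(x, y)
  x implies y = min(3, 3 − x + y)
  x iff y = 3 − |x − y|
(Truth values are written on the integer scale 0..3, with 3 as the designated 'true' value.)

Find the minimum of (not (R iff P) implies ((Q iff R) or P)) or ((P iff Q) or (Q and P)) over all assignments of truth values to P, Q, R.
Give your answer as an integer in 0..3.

2

Take P = 0, Q = 1, R = 3:
R iff P = 3 iff 0 = 0
not (R iff P) = not 0 = 3
Q iff R = 1 iff 3 = 1
(Q iff R) or P = 1 or 0 = 1
not (R iff P) implies ((Q iff R) or P) = 3 implies 1 = 1
P iff Q = 0 iff 1 = 2
Q and P = 1 and 0 = 0
(P iff Q) or (Q and P) = 2 or 0 = 2
(not (R iff P) implies ((Q iff R) or P)) or ((P iff Q) or (Q and P)) = 1 or 2 = 2
No assignment yields a value below 2, so this is the minimum.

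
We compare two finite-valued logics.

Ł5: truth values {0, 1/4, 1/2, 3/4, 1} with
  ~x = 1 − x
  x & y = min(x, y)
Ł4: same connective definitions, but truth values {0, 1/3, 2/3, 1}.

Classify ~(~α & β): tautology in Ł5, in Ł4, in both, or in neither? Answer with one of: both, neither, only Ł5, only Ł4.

neither

In Ł5: at α = 0, β = 1/4 the value is 3/4 — not a tautology.
In Ł4: at α = 0, β = 1/3 the value is 2/3 — not a tautology.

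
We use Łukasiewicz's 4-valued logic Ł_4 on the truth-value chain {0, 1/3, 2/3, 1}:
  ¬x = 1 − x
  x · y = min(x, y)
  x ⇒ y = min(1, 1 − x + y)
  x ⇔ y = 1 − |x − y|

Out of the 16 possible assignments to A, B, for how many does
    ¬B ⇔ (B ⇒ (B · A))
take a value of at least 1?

7

A = 0, B = 0 ↦ 1  ≥
A = 0, B = 1/3 ↦ 1  ≥
A = 0, B = 2/3 ↦ 1  ≥
A = 0, B = 1 ↦ 1  ≥
A = 1/3, B = 0 ↦ 1  ≥
A = 1/3, B = 1/3 ↦ 2/3  <
A = 1/3, B = 2/3 ↦ 2/3  <
A = 1/3, B = 1 ↦ 2/3  <
A = 2/3, B = 0 ↦ 1  ≥
A = 2/3, B = 1/3 ↦ 2/3  <
A = 2/3, B = 2/3 ↦ 1/3  <
A = 2/3, B = 1 ↦ 1/3  <
A = 1, B = 0 ↦ 1  ≥
A = 1, B = 1/3 ↦ 2/3  <
A = 1, B = 2/3 ↦ 1/3  <
A = 1, B = 1 ↦ 0  <
So 7 of the 16 assignments meet the threshold.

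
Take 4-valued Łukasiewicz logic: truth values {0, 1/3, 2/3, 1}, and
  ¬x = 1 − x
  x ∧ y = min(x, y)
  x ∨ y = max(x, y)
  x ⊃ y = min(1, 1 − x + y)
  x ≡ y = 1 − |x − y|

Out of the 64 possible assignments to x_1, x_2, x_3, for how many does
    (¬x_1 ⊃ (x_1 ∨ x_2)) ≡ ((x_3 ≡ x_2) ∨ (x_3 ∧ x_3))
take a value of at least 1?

23

value 1: 23 assignments (counts)
value 2/3: 24 assignments
value 1/3: 11 assignments
value 0: 6 assignments
So 23 of the 64 assignments meet the threshold.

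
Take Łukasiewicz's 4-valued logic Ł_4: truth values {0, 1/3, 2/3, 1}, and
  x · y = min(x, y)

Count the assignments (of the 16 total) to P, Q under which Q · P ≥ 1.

P = 0, Q = 0 ↦ 0  <
P = 0, Q = 1/3 ↦ 0  <
P = 0, Q = 2/3 ↦ 0  <
P = 0, Q = 1 ↦ 0  <
P = 1/3, Q = 0 ↦ 0  <
P = 1/3, Q = 1/3 ↦ 1/3  <
P = 1/3, Q = 2/3 ↦ 1/3  <
P = 1/3, Q = 1 ↦ 1/3  <
P = 2/3, Q = 0 ↦ 0  <
P = 2/3, Q = 1/3 ↦ 1/3  <
P = 2/3, Q = 2/3 ↦ 2/3  <
P = 2/3, Q = 1 ↦ 2/3  <
P = 1, Q = 0 ↦ 0  <
P = 1, Q = 1/3 ↦ 1/3  <
P = 1, Q = 2/3 ↦ 2/3  <
P = 1, Q = 1 ↦ 1  ≥
So 1 of the 16 assignments meets the threshold.

1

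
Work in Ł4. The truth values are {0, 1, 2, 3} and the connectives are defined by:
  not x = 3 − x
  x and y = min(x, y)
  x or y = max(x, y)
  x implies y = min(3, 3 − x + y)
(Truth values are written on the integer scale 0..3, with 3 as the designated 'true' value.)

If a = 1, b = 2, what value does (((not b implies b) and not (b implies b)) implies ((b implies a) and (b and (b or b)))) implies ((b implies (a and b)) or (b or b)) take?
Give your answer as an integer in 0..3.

2

not b = not 2 = 1
not b implies b = 1 implies 2 = 3
b implies b = 2 implies 2 = 3
not (b implies b) = not 3 = 0
(not b implies b) and not (b implies b) = 3 and 0 = 0
b implies a = 2 implies 1 = 2
b or b = 2 or 2 = 2
b and (b or b) = 2 and 2 = 2
(b implies a) and (b and (b or b)) = 2 and 2 = 2
((not b implies b) and not (b implies b)) implies ((b implies a) and (b and (b or b))) = 0 implies 2 = 3
a and b = 1 and 2 = 1
b implies (a and b) = 2 implies 1 = 2
b or b = 2 or 2 = 2
(b implies (a and b)) or (b or b) = 2 or 2 = 2
(((not b implies b) and not (b implies b)) implies ((b implies a) and (b and (b or b)))) implies ((b implies (a and b)) or (b or b)) = 3 implies 2 = 2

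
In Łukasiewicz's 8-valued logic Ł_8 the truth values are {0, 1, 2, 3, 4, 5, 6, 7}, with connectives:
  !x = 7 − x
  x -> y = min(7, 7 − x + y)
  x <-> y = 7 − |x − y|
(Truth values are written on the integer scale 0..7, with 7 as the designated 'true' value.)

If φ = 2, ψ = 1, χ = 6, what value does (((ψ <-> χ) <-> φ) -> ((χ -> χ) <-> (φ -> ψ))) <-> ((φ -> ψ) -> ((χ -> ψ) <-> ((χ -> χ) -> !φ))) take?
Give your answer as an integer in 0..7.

ψ <-> χ = 1 <-> 6 = 2
(ψ <-> χ) <-> φ = 2 <-> 2 = 7
χ -> χ = 6 -> 6 = 7
φ -> ψ = 2 -> 1 = 6
(χ -> χ) <-> (φ -> ψ) = 7 <-> 6 = 6
((ψ <-> χ) <-> φ) -> ((χ -> χ) <-> (φ -> ψ)) = 7 -> 6 = 6
φ -> ψ = 2 -> 1 = 6
χ -> ψ = 6 -> 1 = 2
χ -> χ = 6 -> 6 = 7
!φ = !2 = 5
(χ -> χ) -> !φ = 7 -> 5 = 5
(χ -> ψ) <-> ((χ -> χ) -> !φ) = 2 <-> 5 = 4
(φ -> ψ) -> ((χ -> ψ) <-> ((χ -> χ) -> !φ)) = 6 -> 4 = 5
(((ψ <-> χ) <-> φ) -> ((χ -> χ) <-> (φ -> ψ))) <-> ((φ -> ψ) -> ((χ -> ψ) <-> ((χ -> χ) -> !φ))) = 6 <-> 5 = 6

6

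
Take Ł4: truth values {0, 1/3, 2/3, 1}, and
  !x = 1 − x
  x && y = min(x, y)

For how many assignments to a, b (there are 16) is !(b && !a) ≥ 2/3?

12

a = 0, b = 0 ↦ 1  ≥
a = 0, b = 1/3 ↦ 2/3  ≥
a = 0, b = 2/3 ↦ 1/3  <
a = 0, b = 1 ↦ 0  <
a = 1/3, b = 0 ↦ 1  ≥
a = 1/3, b = 1/3 ↦ 2/3  ≥
a = 1/3, b = 2/3 ↦ 1/3  <
a = 1/3, b = 1 ↦ 1/3  <
a = 2/3, b = 0 ↦ 1  ≥
a = 2/3, b = 1/3 ↦ 2/3  ≥
a = 2/3, b = 2/3 ↦ 2/3  ≥
a = 2/3, b = 1 ↦ 2/3  ≥
a = 1, b = 0 ↦ 1  ≥
a = 1, b = 1/3 ↦ 1  ≥
a = 1, b = 2/3 ↦ 1  ≥
a = 1, b = 1 ↦ 1  ≥
So 12 of the 16 assignments meet the threshold.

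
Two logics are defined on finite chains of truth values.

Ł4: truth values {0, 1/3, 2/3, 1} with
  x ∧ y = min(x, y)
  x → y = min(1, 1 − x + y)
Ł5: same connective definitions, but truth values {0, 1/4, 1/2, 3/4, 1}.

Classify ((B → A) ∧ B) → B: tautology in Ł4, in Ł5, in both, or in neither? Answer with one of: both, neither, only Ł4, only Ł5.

In Ł4: every assignment gives 1 — tautology.
In Ł5: every assignment gives 1 — tautology.

both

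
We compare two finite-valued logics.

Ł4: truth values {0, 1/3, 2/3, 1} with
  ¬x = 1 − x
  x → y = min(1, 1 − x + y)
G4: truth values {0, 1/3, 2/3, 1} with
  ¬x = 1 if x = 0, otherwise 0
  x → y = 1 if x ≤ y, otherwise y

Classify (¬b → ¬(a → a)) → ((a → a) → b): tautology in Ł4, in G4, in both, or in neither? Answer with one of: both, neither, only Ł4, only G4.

In Ł4: every assignment gives 1 — tautology.
In G4: at a = 0, b = 1/3 the value is 1/3 — not a tautology.

only Ł4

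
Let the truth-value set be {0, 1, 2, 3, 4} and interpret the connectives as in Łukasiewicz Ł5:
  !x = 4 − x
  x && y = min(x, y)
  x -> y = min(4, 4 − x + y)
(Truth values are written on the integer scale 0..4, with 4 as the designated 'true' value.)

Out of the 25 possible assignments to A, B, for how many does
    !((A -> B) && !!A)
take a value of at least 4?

value 4: 6 assignments (counts)
value 3: 7 assignments
value 2: 7 assignments
value 1: 4 assignments
value 0: 1 assignment
So 6 of the 25 assignments meet the threshold.

6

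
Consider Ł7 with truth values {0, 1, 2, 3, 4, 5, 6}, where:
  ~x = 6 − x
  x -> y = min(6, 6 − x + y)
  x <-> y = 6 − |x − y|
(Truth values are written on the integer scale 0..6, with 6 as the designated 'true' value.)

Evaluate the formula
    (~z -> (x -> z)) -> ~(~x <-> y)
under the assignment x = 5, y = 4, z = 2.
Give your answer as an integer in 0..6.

4

~z = ~2 = 4
x -> z = 5 -> 2 = 3
~z -> (x -> z) = 4 -> 3 = 5
~x = ~5 = 1
~x <-> y = 1 <-> 4 = 3
~(~x <-> y) = ~3 = 3
(~z -> (x -> z)) -> ~(~x <-> y) = 5 -> 3 = 4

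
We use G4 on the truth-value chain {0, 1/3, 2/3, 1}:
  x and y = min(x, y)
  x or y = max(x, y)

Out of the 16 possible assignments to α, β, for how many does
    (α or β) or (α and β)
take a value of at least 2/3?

12

α = 0, β = 0 ↦ 0  <
α = 0, β = 1/3 ↦ 1/3  <
α = 0, β = 2/3 ↦ 2/3  ≥
α = 0, β = 1 ↦ 1  ≥
α = 1/3, β = 0 ↦ 1/3  <
α = 1/3, β = 1/3 ↦ 1/3  <
α = 1/3, β = 2/3 ↦ 2/3  ≥
α = 1/3, β = 1 ↦ 1  ≥
α = 2/3, β = 0 ↦ 2/3  ≥
α = 2/3, β = 1/3 ↦ 2/3  ≥
α = 2/3, β = 2/3 ↦ 2/3  ≥
α = 2/3, β = 1 ↦ 1  ≥
α = 1, β = 0 ↦ 1  ≥
α = 1, β = 1/3 ↦ 1  ≥
α = 1, β = 2/3 ↦ 1  ≥
α = 1, β = 1 ↦ 1  ≥
So 12 of the 16 assignments meet the threshold.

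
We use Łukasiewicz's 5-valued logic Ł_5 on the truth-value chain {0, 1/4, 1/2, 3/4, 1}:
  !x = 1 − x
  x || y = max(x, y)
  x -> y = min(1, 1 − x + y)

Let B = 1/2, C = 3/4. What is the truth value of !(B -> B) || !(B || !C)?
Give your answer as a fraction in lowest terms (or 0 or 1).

1/2

B -> B = 1/2 -> 1/2 = 1
!(B -> B) = !1 = 0
!C = !3/4 = 1/4
B || !C = 1/2 || 1/4 = 1/2
!(B || !C) = !1/2 = 1/2
!(B -> B) || !(B || !C) = 0 || 1/2 = 1/2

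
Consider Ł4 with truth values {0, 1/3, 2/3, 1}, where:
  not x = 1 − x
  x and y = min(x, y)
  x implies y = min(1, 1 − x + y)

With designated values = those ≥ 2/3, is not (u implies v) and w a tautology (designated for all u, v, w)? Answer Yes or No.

Counterexample: take u = 0, v = 0, w = 0.
u implies v = 0 implies 0 = 1
not (u implies v) = not 1 = 0
not (u implies v) and w = 0 and 0 = 0
This gives 0, which is below 2/3.

No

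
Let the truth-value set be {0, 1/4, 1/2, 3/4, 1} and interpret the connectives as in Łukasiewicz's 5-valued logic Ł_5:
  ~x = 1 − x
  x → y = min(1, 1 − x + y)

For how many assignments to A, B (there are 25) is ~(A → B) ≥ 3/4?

value 1: 1 assignment (counts)
value 3/4: 2 assignments (counts)
value 1/2: 3 assignments
value 1/4: 4 assignments
value 0: 15 assignments
So 3 of the 25 assignments meet the threshold.

3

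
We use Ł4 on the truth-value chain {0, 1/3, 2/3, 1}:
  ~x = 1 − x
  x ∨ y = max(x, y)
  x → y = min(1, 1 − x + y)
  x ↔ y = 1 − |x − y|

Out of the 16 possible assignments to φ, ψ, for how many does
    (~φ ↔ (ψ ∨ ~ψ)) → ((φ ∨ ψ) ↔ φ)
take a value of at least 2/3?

15

φ = 0, ψ = 0 ↦ 1  ≥
φ = 0, ψ = 1/3 ↦ 1  ≥
φ = 0, ψ = 2/3 ↦ 2/3  ≥
φ = 0, ψ = 1 ↦ 0  <
φ = 1/3, ψ = 0 ↦ 1  ≥
φ = 1/3, ψ = 1/3 ↦ 1  ≥
φ = 1/3, ψ = 2/3 ↦ 2/3  ≥
φ = 1/3, ψ = 1 ↦ 2/3  ≥
φ = 2/3, ψ = 0 ↦ 1  ≥
φ = 2/3, ψ = 1/3 ↦ 1  ≥
φ = 2/3, ψ = 2/3 ↦ 1  ≥
φ = 2/3, ψ = 1 ↦ 1  ≥
φ = 1, ψ = 0 ↦ 1  ≥
φ = 1, ψ = 1/3 ↦ 1  ≥
φ = 1, ψ = 2/3 ↦ 1  ≥
φ = 1, ψ = 1 ↦ 1  ≥
So 15 of the 16 assignments meet the threshold.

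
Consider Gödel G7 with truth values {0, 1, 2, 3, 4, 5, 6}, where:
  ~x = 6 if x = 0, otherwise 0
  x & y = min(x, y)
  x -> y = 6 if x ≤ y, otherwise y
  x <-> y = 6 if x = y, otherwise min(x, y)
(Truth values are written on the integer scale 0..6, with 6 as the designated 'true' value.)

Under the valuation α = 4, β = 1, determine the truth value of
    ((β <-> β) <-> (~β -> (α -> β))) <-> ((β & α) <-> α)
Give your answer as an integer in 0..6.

β <-> β = 1 <-> 1 = 6
~β = ~1 = 0
α -> β = 4 -> 1 = 1
~β -> (α -> β) = 0 -> 1 = 6
(β <-> β) <-> (~β -> (α -> β)) = 6 <-> 6 = 6
β & α = 1 & 4 = 1
(β & α) <-> α = 1 <-> 4 = 1
((β <-> β) <-> (~β -> (α -> β))) <-> ((β & α) <-> α) = 6 <-> 1 = 1

1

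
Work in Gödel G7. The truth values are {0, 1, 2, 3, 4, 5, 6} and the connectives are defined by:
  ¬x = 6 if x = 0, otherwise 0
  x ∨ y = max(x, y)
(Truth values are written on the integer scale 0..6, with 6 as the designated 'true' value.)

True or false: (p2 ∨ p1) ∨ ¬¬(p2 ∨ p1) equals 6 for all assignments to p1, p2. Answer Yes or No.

Counterexample: take p1 = 0, p2 = 0.
p2 ∨ p1 = 0 ∨ 0 = 0
¬(p2 ∨ p1) = ¬0 = 6
¬¬(p2 ∨ p1) = ¬6 = 0
(p2 ∨ p1) ∨ ¬¬(p2 ∨ p1) = 0 ∨ 0 = 0
This gives 0 ≠ 6.

No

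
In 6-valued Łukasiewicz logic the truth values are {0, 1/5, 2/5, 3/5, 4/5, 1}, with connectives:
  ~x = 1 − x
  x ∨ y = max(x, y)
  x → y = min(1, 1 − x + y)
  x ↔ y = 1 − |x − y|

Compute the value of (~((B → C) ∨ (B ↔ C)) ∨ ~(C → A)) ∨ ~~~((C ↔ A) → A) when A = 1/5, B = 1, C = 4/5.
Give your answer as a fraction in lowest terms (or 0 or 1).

3/5

B → C = 1 → 4/5 = 4/5
B ↔ C = 1 ↔ 4/5 = 4/5
(B → C) ∨ (B ↔ C) = 4/5 ∨ 4/5 = 4/5
~((B → C) ∨ (B ↔ C)) = ~4/5 = 1/5
C → A = 4/5 → 1/5 = 2/5
~(C → A) = ~2/5 = 3/5
~((B → C) ∨ (B ↔ C)) ∨ ~(C → A) = 1/5 ∨ 3/5 = 3/5
C ↔ A = 4/5 ↔ 1/5 = 2/5
(C ↔ A) → A = 2/5 → 1/5 = 4/5
~((C ↔ A) → A) = ~4/5 = 1/5
~~((C ↔ A) → A) = ~1/5 = 4/5
~~~((C ↔ A) → A) = ~4/5 = 1/5
(~((B → C) ∨ (B ↔ C)) ∨ ~(C → A)) ∨ ~~~((C ↔ A) → A) = 3/5 ∨ 1/5 = 3/5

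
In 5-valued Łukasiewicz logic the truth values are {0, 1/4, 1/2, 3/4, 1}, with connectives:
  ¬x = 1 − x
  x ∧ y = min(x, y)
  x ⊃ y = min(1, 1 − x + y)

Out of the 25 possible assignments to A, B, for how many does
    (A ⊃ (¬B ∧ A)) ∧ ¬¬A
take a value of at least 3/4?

5

value 1: 1 assignment (counts)
value 3/4: 4 assignments (counts)
value 1/2: 7 assignments
value 1/4: 7 assignments
value 0: 6 assignments
So 5 of the 25 assignments meet the threshold.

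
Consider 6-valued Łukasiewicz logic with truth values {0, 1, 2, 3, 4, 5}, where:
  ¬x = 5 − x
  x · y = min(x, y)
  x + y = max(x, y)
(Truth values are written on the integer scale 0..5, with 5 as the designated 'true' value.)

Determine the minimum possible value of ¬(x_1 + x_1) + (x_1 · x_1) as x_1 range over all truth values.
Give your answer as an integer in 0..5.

3

Take x_1 = 2:
x_1 + x_1 = 2 + 2 = 2
¬(x_1 + x_1) = ¬2 = 3
x_1 · x_1 = 2 · 2 = 2
¬(x_1 + x_1) + (x_1 · x_1) = 3 + 2 = 3
No assignment yields a value below 3, so this is the minimum.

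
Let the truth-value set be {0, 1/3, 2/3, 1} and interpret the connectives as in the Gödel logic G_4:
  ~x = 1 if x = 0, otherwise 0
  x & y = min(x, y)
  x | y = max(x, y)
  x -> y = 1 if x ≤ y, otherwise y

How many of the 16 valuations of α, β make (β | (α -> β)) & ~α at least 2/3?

α = 0, β = 0 ↦ 1  ≥
α = 0, β = 1/3 ↦ 1  ≥
α = 0, β = 2/3 ↦ 1  ≥
α = 0, β = 1 ↦ 1  ≥
α = 1/3, β = 0 ↦ 0  <
α = 1/3, β = 1/3 ↦ 0  <
α = 1/3, β = 2/3 ↦ 0  <
α = 1/3, β = 1 ↦ 0  <
α = 2/3, β = 0 ↦ 0  <
α = 2/3, β = 1/3 ↦ 0  <
α = 2/3, β = 2/3 ↦ 0  <
α = 2/3, β = 1 ↦ 0  <
α = 1, β = 0 ↦ 0  <
α = 1, β = 1/3 ↦ 0  <
α = 1, β = 2/3 ↦ 0  <
α = 1, β = 1 ↦ 0  <
So 4 of the 16 assignments meet the threshold.

4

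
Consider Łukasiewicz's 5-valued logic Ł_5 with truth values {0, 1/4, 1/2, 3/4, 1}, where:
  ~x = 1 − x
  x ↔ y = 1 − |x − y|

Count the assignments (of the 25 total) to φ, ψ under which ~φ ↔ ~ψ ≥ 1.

value 1: 5 assignments (counts)
value 3/4: 8 assignments
value 1/2: 6 assignments
value 1/4: 4 assignments
value 0: 2 assignments
So 5 of the 25 assignments meet the threshold.

5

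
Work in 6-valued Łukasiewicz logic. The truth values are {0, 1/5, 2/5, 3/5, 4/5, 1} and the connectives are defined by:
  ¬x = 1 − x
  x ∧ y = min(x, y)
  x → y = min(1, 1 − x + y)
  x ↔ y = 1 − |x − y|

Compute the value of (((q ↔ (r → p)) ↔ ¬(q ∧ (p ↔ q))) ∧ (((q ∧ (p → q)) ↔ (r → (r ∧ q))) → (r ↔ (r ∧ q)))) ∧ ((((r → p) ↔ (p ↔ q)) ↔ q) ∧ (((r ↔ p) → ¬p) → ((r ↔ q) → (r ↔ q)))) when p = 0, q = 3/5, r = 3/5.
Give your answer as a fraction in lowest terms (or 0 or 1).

r → p = 3/5 → 0 = 2/5
q ↔ (r → p) = 3/5 ↔ 2/5 = 4/5
p ↔ q = 0 ↔ 3/5 = 2/5
q ∧ (p ↔ q) = 3/5 ∧ 2/5 = 2/5
¬(q ∧ (p ↔ q)) = ¬2/5 = 3/5
(q ↔ (r → p)) ↔ ¬(q ∧ (p ↔ q)) = 4/5 ↔ 3/5 = 4/5
p → q = 0 → 3/5 = 1
q ∧ (p → q) = 3/5 ∧ 1 = 3/5
r ∧ q = 3/5 ∧ 3/5 = 3/5
r → (r ∧ q) = 3/5 → 3/5 = 1
(q ∧ (p → q)) ↔ (r → (r ∧ q)) = 3/5 ↔ 1 = 3/5
r ∧ q = 3/5 ∧ 3/5 = 3/5
r ↔ (r ∧ q) = 3/5 ↔ 3/5 = 1
((q ∧ (p → q)) ↔ (r → (r ∧ q))) → (r ↔ (r ∧ q)) = 3/5 → 1 = 1
((q ↔ (r → p)) ↔ ¬(q ∧ (p ↔ q))) ∧ (((q ∧ (p → q)) ↔ (r → (r ∧ q))) → (r ↔ (r ∧ q))) = 4/5 ∧ 1 = 4/5
r → p = 3/5 → 0 = 2/5
p ↔ q = 0 ↔ 3/5 = 2/5
(r → p) ↔ (p ↔ q) = 2/5 ↔ 2/5 = 1
((r → p) ↔ (p ↔ q)) ↔ q = 1 ↔ 3/5 = 3/5
r ↔ p = 3/5 ↔ 0 = 2/5
¬p = ¬0 = 1
(r ↔ p) → ¬p = 2/5 → 1 = 1
r ↔ q = 3/5 ↔ 3/5 = 1
r ↔ q = 3/5 ↔ 3/5 = 1
(r ↔ q) → (r ↔ q) = 1 → 1 = 1
((r ↔ p) → ¬p) → ((r ↔ q) → (r ↔ q)) = 1 → 1 = 1
(((r → p) ↔ (p ↔ q)) ↔ q) ∧ (((r ↔ p) → ¬p) → ((r ↔ q) → (r ↔ q))) = 3/5 ∧ 1 = 3/5
(((q ↔ (r → p)) ↔ ¬(q ∧ (p ↔ q))) ∧ (((q ∧ (p → q)) ↔ (r → (r ∧ q))) → (r ↔ (r ∧ q)))) ∧ ((((r → p) ↔ (p ↔ q)) ↔ q) ∧ (((r ↔ p) → ¬p) → ((r ↔ q) → (r ↔ q)))) = 4/5 ∧ 3/5 = 3/5

3/5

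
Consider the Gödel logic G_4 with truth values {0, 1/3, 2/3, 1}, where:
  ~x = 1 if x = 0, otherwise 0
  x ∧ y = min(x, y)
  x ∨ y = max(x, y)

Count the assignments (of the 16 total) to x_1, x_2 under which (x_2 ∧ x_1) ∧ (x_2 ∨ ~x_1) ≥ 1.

1

x_1 = 0, x_2 = 0 ↦ 0  <
x_1 = 0, x_2 = 1/3 ↦ 0  <
x_1 = 0, x_2 = 2/3 ↦ 0  <
x_1 = 0, x_2 = 1 ↦ 0  <
x_1 = 1/3, x_2 = 0 ↦ 0  <
x_1 = 1/3, x_2 = 1/3 ↦ 1/3  <
x_1 = 1/3, x_2 = 2/3 ↦ 1/3  <
x_1 = 1/3, x_2 = 1 ↦ 1/3  <
x_1 = 2/3, x_2 = 0 ↦ 0  <
x_1 = 2/3, x_2 = 1/3 ↦ 1/3  <
x_1 = 2/3, x_2 = 2/3 ↦ 2/3  <
x_1 = 2/3, x_2 = 1 ↦ 2/3  <
x_1 = 1, x_2 = 0 ↦ 0  <
x_1 = 1, x_2 = 1/3 ↦ 1/3  <
x_1 = 1, x_2 = 2/3 ↦ 2/3  <
x_1 = 1, x_2 = 1 ↦ 1  ≥
So 1 of the 16 assignments meets the threshold.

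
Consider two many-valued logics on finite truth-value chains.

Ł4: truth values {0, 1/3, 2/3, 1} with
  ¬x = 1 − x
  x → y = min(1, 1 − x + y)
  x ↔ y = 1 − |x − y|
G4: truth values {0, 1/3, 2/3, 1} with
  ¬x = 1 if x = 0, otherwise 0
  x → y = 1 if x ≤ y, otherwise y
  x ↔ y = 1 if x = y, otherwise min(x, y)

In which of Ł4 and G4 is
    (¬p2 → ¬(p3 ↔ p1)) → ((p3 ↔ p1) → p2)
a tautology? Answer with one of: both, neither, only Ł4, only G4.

only Ł4

In Ł4: every assignment gives 1 — tautology.
In G4: at p1 = 0, p2 = 1/3, p3 = 0 the value is 1/3 — not a tautology.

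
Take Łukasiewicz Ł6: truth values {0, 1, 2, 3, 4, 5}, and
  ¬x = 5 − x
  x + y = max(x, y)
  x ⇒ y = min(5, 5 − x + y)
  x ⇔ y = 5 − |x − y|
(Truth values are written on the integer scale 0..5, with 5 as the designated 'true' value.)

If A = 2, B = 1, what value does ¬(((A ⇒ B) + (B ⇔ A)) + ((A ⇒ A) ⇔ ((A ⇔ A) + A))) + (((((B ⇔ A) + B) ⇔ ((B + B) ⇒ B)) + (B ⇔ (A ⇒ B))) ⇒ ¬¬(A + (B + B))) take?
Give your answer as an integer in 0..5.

A ⇒ B = 2 ⇒ 1 = 4
B ⇔ A = 1 ⇔ 2 = 4
(A ⇒ B) + (B ⇔ A) = 4 + 4 = 4
A ⇒ A = 2 ⇒ 2 = 5
A ⇔ A = 2 ⇔ 2 = 5
(A ⇔ A) + A = 5 + 2 = 5
(A ⇒ A) ⇔ ((A ⇔ A) + A) = 5 ⇔ 5 = 5
((A ⇒ B) + (B ⇔ A)) + ((A ⇒ A) ⇔ ((A ⇔ A) + A)) = 4 + 5 = 5
¬(((A ⇒ B) + (B ⇔ A)) + ((A ⇒ A) ⇔ ((A ⇔ A) + A))) = ¬5 = 0
B ⇔ A = 1 ⇔ 2 = 4
(B ⇔ A) + B = 4 + 1 = 4
B + B = 1 + 1 = 1
(B + B) ⇒ B = 1 ⇒ 1 = 5
((B ⇔ A) + B) ⇔ ((B + B) ⇒ B) = 4 ⇔ 5 = 4
A ⇒ B = 2 ⇒ 1 = 4
B ⇔ (A ⇒ B) = 1 ⇔ 4 = 2
(((B ⇔ A) + B) ⇔ ((B + B) ⇒ B)) + (B ⇔ (A ⇒ B)) = 4 + 2 = 4
B + B = 1 + 1 = 1
A + (B + B) = 2 + 1 = 2
¬(A + (B + B)) = ¬2 = 3
¬¬(A + (B + B)) = ¬3 = 2
((((B ⇔ A) + B) ⇔ ((B + B) ⇒ B)) + (B ⇔ (A ⇒ B))) ⇒ ¬¬(A + (B + B)) = 4 ⇒ 2 = 3
¬(((A ⇒ B) + (B ⇔ A)) + ((A ⇒ A) ⇔ ((A ⇔ A) + A))) + (((((B ⇔ A) + B) ⇔ ((B + B) ⇒ B)) + (B ⇔ (A ⇒ B))) ⇒ ¬¬(A + (B + B))) = 0 + 3 = 3

3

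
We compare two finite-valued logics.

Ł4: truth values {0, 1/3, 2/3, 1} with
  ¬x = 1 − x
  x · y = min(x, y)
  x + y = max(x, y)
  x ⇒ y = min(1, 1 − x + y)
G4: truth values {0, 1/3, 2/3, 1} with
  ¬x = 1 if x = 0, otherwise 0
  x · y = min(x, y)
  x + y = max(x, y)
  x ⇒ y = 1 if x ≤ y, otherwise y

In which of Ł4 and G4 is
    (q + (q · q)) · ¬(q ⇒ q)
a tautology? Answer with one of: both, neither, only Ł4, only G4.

In Ł4: at q = 0 the value is 0 — not a tautology.
In G4: at q = 0 the value is 0 — not a tautology.

neither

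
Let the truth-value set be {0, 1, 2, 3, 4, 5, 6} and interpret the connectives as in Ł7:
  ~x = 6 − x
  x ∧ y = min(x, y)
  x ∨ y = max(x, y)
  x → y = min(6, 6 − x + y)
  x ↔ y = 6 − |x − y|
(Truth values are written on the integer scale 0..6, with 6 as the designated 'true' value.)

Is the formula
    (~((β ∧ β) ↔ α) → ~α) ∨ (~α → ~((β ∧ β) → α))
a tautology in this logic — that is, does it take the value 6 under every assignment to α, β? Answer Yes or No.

No

Counterexample: take α = 4, β = 0.
β ∧ β = 0 ∧ 0 = 0
(β ∧ β) ↔ α = 0 ↔ 4 = 2
~((β ∧ β) ↔ α) = ~2 = 4
~α = ~4 = 2
~((β ∧ β) ↔ α) → ~α = 4 → 2 = 4
~α = ~4 = 2
β ∧ β = 0 ∧ 0 = 0
(β ∧ β) → α = 0 → 4 = 6
~((β ∧ β) → α) = ~6 = 0
~α → ~((β ∧ β) → α) = 2 → 0 = 4
(~((β ∧ β) ↔ α) → ~α) ∨ (~α → ~((β ∧ β) → α)) = 4 ∨ 4 = 4
This gives 4 ≠ 6.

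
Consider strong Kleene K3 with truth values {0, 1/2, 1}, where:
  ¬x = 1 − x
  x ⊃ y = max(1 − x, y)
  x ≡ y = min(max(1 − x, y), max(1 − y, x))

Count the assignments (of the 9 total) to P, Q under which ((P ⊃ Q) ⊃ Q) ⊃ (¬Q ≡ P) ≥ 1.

P = 0, Q = 0 ↦ 1  ≥
P = 0, Q = 1/2 ↦ 1/2  <
P = 0, Q = 1 ↦ 1  ≥
P = 1/2, Q = 0 ↦ 1/2  <
P = 1/2, Q = 1/2 ↦ 1/2  <
P = 1/2, Q = 1 ↦ 1/2  <
P = 1, Q = 0 ↦ 1  ≥
P = 1, Q = 1/2 ↦ 1/2  <
P = 1, Q = 1 ↦ 0  <
So 3 of the 9 assignments meet the threshold.

3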